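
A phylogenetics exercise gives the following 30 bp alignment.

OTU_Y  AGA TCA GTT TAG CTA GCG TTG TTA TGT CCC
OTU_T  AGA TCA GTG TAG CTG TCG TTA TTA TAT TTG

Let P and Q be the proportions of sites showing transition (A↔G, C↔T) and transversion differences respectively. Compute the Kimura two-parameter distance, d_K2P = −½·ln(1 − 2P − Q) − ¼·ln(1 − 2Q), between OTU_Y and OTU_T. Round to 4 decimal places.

0.3398

Differing sites — 9:T/G (Tv); 15:A/G (Ti); 16:G/T (Tv); 21:G/A (Ti); 26:G/A (Ti); 28:C/T (Ti); 29:C/T (Ti); 30:C/G (Tv).
Of the 8 differences, 5 transitions and 3 transversions over 30 sites: P = 5/30 = 0.166667, Q = 3/30 = 0.100000.
d = −0.5·ln(0.566666) − 0.25·ln(0.800000) = −0.5·(-0.567985) − 0.25·(-0.223144) = 0.3398.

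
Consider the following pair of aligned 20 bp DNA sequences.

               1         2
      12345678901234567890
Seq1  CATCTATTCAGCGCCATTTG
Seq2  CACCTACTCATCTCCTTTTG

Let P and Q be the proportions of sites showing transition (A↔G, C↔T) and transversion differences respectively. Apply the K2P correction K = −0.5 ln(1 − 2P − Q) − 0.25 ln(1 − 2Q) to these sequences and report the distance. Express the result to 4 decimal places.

The sequences differ at positions 3 (T/C, transition), 7 (T/C, transition), 11 (G/T, transversion), 13 (G/T, transversion), 16 (A/T, transversion).
Of the 5 differences, 2 transitions and 3 transversions over 20 sites: P = 2/20 = 0.100000, Q = 3/20 = 0.150000.
d = −0.5·ln(0.650000) − 0.25·ln(0.700000) = −0.5·(-0.430783) − 0.25·(-0.356675) = 0.3046.

0.3046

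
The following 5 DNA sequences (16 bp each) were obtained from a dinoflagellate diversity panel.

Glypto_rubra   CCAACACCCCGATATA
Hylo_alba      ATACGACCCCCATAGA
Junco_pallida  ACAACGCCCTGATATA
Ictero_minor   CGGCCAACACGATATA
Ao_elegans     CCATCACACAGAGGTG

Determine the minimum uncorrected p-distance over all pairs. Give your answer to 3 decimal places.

Pairwise Hamming distances:
  Glypto_rubra vs Hylo_alba: 6
  Glypto_rubra vs Junco_pallida: 3
  Glypto_rubra vs Ictero_minor: 5
  Glypto_rubra vs Ao_elegans: 6
  Hylo_alba vs Junco_pallida: 7
  Hylo_alba vs Ictero_minor: 8
  Hylo_alba vs Ao_elegans: 11
  Junco_pallida vs Ictero_minor: 8
  Junco_pallida vs Ao_elegans: 8
  Ictero_minor vs Ao_elegans: 10
The smallest is 3 mismatches, between Glypto_rubra and Junco_pallida; p = 3/16 = 0.188.

0.188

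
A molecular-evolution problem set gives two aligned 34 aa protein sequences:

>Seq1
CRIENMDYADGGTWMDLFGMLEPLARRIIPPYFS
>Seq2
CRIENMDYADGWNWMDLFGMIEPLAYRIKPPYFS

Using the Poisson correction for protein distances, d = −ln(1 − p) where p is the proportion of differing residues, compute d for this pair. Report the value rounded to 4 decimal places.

Mismatches occur at site 12 (G/W), site 13 (T/N), site 21 (L/I), site 26 (R/Y), site 29 (I/K).
p = 5/34 = 0.147059.
d = −ln(1 − 0.147059) = −ln(0.852941) = 0.1591.

0.1591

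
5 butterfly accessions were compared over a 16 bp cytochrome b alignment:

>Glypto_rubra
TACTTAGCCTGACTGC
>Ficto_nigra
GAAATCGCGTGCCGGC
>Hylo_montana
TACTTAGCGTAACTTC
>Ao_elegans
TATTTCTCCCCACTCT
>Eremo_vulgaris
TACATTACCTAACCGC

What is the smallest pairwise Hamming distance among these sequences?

Pairwise Hamming distances:
  Glypto_rubra vs Ficto_nigra: 7
  Glypto_rubra vs Hylo_montana: 3
  Glypto_rubra vs Ao_elegans: 7
  Glypto_rubra vs Eremo_vulgaris: 5
  Ficto_nigra vs Hylo_montana: 8
  Ficto_nigra vs Ao_elegans: 11
  Ficto_nigra vs Eremo_vulgaris: 8
  Hylo_montana vs Ao_elegans: 8
  Hylo_montana vs Eremo_vulgaris: 6
  Ao_elegans vs Eremo_vulgaris: 9
The smallest is 3, between Glypto_rubra and Hylo_montana.

3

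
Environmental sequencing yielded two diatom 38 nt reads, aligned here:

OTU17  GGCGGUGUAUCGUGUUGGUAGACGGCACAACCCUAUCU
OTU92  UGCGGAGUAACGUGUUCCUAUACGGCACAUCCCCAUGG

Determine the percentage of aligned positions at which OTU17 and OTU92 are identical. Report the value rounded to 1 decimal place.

73.7%

Mismatches occur at site 1 (G→U), site 6 (U→A), site 10 (U→A), site 17 (G→C), site 18 (G→C), site 21 (G→U), site 30 (A→U), site 34 (U→C), site 37 (C→G), site 38 (U→G).
28 of the 38 sites match, so the percent identity is 28/38 × 100 = 73.7%.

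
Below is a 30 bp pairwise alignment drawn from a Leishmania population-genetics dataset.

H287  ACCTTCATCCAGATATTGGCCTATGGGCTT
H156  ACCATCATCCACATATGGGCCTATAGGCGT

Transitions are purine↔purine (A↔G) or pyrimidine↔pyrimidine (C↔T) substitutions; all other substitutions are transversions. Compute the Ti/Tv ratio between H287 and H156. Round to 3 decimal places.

The sequences differ at positions 4 (T/A, transversion), 12 (G/C, transversion), 17 (T/G, transversion), 25 (G/A, transition), 29 (T/G, transversion).
Of the 5 differences, 1 transition and 4 transversions, so Ti/Tv = 1/4 = 0.250.

0.250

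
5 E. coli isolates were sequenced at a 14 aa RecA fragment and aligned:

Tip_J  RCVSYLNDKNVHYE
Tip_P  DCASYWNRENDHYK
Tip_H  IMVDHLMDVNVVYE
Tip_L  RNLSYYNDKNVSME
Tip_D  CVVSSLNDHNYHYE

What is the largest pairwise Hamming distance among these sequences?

Pairwise Hamming distances:
  Tip_J vs Tip_P: 7
  Tip_J vs Tip_H: 7
  Tip_J vs Tip_L: 5
  Tip_J vs Tip_D: 5
  Tip_P vs Tip_H: 12
  Tip_P vs Tip_L: 10
  Tip_P vs Tip_D: 9
  Tip_H vs Tip_L: 10
  Tip_H vs Tip_D: 8
  Tip_L vs Tip_D: 9
The largest is 12, between Tip_P and Tip_H.

12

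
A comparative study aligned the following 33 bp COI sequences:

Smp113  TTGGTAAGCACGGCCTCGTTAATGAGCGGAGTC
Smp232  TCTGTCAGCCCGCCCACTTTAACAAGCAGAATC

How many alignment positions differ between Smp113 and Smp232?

The sequences differ at positions 2 (T/C), 3 (G/T), 6 (A/C), 10 (A/C), 13 (G/C), 16 (T/A), 18 (G/T), 23 (T/C), 24 (G/A), 28 (G/A), 31 (G/A).
That gives 11 mismatches out of 33 aligned sites, so the Hamming distance is 11.

11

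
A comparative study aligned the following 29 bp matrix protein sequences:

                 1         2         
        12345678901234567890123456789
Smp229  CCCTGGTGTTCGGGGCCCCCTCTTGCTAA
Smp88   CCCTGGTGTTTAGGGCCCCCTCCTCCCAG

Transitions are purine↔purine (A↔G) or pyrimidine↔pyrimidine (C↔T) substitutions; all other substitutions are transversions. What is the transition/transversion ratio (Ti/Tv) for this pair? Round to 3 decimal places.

Differing sites — 11:C/T (Ti); 12:G/A (Ti); 23:T/C (Ti); 25:G/C (Tv); 27:T/C (Ti); 29:A/G (Ti).
Of the 6 differences, 5 transitions and 1 transversion, so Ti/Tv = 5/1 = 5.000.

5.000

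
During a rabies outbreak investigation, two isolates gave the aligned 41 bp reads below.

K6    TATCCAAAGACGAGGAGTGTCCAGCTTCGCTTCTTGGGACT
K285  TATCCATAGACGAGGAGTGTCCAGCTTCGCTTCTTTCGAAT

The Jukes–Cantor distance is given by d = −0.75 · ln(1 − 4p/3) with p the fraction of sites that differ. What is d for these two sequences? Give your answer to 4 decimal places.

0.1045

The sequences differ at positions 7 (A/T), 36 (G/T), 37 (G/C), 40 (C/A).
p = 4/41 = 0.097561.
d = −0.75 · ln(1 − (4/3)·0.097561) = −0.75 · ln(0.869919) = −0.75 · (-0.139355) = 0.1045.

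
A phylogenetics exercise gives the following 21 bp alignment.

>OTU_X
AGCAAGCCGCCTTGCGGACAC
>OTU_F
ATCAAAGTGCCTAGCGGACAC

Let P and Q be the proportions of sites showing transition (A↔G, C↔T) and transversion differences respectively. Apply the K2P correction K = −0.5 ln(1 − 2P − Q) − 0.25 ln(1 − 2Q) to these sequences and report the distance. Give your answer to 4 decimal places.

Differing sites — 2:G/T (Tv); 6:G/A (Ti); 7:C/G (Tv); 8:C/T (Ti); 13:T/A (Tv).
Of the 5 differences, 2 transitions and 3 transversions over 21 sites: P = 2/21 = 0.095238, Q = 3/21 = 0.142857.
d = −0.5·ln(0.666667) − 0.25·ln(0.714286) = −0.5·(-0.405465) − 0.25·(-0.336472) = 0.2869.

0.2869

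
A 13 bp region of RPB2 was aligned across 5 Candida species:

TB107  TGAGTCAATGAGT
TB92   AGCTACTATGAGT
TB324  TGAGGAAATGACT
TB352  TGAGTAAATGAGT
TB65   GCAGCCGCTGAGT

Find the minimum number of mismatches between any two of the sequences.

1

Pairwise Hamming distances:
  TB107 vs TB92: 5
  TB107 vs TB324: 3
  TB107 vs TB352: 1
  TB107 vs TB65: 5
  TB92 vs TB324: 7
  TB92 vs TB352: 6
  TB92 vs TB65: 7
  TB324 vs TB352: 2
  TB324 vs TB65: 7
  TB352 vs TB65: 6
The smallest is 1, between TB107 and TB352.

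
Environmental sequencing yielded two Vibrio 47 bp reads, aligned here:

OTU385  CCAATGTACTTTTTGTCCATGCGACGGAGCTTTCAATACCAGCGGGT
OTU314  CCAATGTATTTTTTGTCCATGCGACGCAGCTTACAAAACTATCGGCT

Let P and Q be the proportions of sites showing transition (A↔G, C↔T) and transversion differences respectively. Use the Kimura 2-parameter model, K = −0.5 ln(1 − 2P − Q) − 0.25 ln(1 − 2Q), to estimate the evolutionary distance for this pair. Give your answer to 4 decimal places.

0.1661

Differing sites — 9:C/T (Ti); 27:G/C (Tv); 33:T/A (Tv); 37:T/A (Tv); 40:C/T (Ti); 42:G/T (Tv); 46:G/C (Tv).
Of the 7 differences, 2 transitions and 5 transversions over 47 sites: P = 2/47 = 0.042553, Q = 5/47 = 0.106383.
d = −0.5·ln(0.808511) − 0.25·ln(0.787234) = −0.5·(-0.212561) − 0.25·(-0.239230) = 0.1661.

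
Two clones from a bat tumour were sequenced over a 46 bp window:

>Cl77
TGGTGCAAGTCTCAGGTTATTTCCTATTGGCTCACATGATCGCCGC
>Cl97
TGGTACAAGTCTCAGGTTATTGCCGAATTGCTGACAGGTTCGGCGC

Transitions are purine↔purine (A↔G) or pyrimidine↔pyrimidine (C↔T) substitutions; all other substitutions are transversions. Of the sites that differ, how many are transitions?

Mismatches occur at site 5 (G→A, transition), site 22 (T→G, transversion), site 25 (T→G, transversion), site 27 (T→A, transversion), site 29 (G→T, transversion), site 33 (C→G, transversion), site 37 (T→G, transversion), site 39 (A→T, transversion), site 43 (C→G, transversion).
Of the 9 differences, 1 transition and 8 transversions, so the answer is 1.

1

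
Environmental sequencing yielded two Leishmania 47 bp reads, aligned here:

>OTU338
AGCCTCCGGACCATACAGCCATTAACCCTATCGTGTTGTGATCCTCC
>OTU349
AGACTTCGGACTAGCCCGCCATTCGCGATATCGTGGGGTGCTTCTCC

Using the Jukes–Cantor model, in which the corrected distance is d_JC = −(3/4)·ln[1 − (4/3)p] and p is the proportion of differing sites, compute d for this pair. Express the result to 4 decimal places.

0.3796

The sequences differ at positions 3 (C/A), 6 (C/T), 12 (C/T), 14 (T/G), 15 (A/C), 17 (A/C), 24 (A/C), 25 (A/G), 27 (C/G), 28 (C/A), 36 (T/G), 37 (T/G), 41 (A/C), 43 (C/T).
p = 14/47 = 0.297872.
d = −0.75 · ln(1 − (4/3)·0.297872) = −0.75 · ln(0.602837) = −0.75 · (-0.506108) = 0.3796.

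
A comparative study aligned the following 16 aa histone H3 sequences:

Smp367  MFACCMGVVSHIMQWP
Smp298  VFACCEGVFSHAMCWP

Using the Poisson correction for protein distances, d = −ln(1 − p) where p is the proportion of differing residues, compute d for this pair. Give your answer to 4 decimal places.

The sequences differ at positions 1 (M/V), 6 (M/E), 9 (V/F), 12 (I/A), 14 (Q/C).
p = 5/16 = 0.312500.
d = −ln(1 − 0.312500) = −ln(0.687500) = 0.3747.

0.3747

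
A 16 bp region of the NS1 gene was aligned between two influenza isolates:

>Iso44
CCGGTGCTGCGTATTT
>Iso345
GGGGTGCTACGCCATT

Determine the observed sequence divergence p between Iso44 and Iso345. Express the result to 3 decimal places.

0.375

The sequences differ at positions 1 (C/G), 2 (C/G), 9 (G/A), 12 (T/C), 13 (A/C), 14 (T/A).
There are 6 differences over 16 sites, so p = 6/16 = 0.375.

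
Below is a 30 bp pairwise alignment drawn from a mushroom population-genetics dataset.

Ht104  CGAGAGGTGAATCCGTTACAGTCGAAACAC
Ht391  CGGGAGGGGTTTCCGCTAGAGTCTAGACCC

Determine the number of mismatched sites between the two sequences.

Differing sites — 3:A/G; 8:T/G; 10:A/T; 11:A/T; 16:T/C; 19:C/G; 24:G/T; 26:A/G; 29:A/C.
That gives 9 mismatches out of 30 aligned sites, so the Hamming distance is 9.

9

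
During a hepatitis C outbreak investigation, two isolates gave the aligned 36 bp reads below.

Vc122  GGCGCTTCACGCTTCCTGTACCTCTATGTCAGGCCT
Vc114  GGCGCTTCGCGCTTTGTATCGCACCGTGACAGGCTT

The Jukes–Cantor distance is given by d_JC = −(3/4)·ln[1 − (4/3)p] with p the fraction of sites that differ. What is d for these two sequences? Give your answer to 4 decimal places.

0.3924

Mismatches occur at site 9 (A↔G), site 15 (C↔T), site 16 (C↔G), site 18 (G↔A), site 20 (A↔C), site 21 (C↔G), site 23 (T↔A), site 25 (T↔C), site 26 (A↔G), site 29 (T↔A), site 35 (C↔T).
p = 11/36 = 0.305556.
d = −0.75 · ln(1 − (4/3)·0.305556) = −0.75 · ln(0.592592) = −0.75 · (-0.523249) = 0.3924.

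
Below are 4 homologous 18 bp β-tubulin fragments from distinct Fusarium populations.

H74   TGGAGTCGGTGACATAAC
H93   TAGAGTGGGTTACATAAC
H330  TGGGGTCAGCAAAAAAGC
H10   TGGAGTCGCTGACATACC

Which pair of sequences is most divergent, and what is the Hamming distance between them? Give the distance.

9

Pairwise Hamming distances:
  H74 vs H93: 3
  H74 vs H330: 7
  H74 vs H10: 2
  H93 vs H330: 9
  H93 vs H10: 5
  H330 vs H10: 8
The largest is 9, between H93 and H330.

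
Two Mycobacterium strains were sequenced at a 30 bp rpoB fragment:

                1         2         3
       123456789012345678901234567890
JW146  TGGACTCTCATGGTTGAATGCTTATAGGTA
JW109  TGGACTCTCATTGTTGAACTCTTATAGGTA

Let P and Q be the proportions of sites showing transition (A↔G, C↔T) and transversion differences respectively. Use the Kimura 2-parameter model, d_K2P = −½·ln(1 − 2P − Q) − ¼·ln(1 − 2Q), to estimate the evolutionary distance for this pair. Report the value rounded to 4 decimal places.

Mismatches occur at site 12 (G/T, transversion), site 19 (T/C, transition), site 20 (G/T, transversion).
Of the 3 differences, 1 transition and 2 transversions over 30 sites: P = 1/30 = 0.033333, Q = 2/30 = 0.066667.
d = −0.5·ln(0.866667) − 0.25·ln(0.866666) = −0.5·(-0.143100) − 0.25·(-0.143102) = 0.1073.

0.1073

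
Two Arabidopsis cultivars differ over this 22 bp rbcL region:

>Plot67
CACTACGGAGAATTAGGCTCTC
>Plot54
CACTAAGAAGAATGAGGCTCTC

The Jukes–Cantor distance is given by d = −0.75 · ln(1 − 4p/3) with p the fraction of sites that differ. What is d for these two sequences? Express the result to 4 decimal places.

The sequences differ at positions 6 (C/A), 8 (G/A), 14 (T/G).
p = 3/22 = 0.136364.
d = −0.75 · ln(1 − (4/3)·0.136364) = −0.75 · ln(0.818181) = −0.75 · (-0.200672) = 0.1505.

0.1505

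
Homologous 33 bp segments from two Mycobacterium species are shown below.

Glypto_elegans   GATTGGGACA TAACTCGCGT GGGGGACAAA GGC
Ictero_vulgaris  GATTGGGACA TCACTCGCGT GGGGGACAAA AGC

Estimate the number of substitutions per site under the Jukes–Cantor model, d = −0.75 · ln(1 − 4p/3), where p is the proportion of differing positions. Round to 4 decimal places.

Differing sites — 12:A/C; 31:G/A.
p = 2/33 = 0.060606.
d = −0.75 · ln(1 − (4/3)·0.060606) = −0.75 · ln(0.919192) = −0.75 · (-0.084260) = 0.0632.

0.0632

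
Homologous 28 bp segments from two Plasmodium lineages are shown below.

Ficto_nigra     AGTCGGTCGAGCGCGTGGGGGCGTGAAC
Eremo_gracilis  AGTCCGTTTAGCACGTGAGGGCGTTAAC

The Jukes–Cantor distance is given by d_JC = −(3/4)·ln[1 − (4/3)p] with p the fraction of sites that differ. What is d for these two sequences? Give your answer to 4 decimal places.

Mismatches occur at site 5 (G↔C), site 8 (C↔T), site 9 (G↔T), site 13 (G↔A), site 18 (G↔A), site 25 (G↔T).
p = 6/28 = 0.214286.
d = −0.75 · ln(1 − (4/3)·0.214286) = −0.75 · ln(0.714285) = −0.75 · (-0.336473) = 0.2524.

0.2524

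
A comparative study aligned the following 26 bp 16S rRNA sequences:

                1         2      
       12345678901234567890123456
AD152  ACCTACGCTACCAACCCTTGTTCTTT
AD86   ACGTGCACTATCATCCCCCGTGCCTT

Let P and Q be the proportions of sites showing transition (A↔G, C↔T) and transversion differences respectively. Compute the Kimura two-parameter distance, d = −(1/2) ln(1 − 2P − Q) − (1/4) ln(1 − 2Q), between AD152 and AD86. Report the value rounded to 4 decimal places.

Differing sites — 3:C/G (Tv); 5:A/G (Ti); 7:G/A (Ti); 11:C/T (Ti); 14:A/T (Tv); 18:T/C (Ti); 19:T/C (Ti); 22:T/G (Tv); 24:T/C (Ti).
Of the 9 differences, 6 transitions and 3 transversions over 26 sites: P = 6/26 = 0.230769, Q = 3/26 = 0.115385.
d = −0.5·ln(0.423077) − 0.25·ln(0.769230) = −0.5·(-0.860201) − 0.25·(-0.262365) = 0.4957.

0.4957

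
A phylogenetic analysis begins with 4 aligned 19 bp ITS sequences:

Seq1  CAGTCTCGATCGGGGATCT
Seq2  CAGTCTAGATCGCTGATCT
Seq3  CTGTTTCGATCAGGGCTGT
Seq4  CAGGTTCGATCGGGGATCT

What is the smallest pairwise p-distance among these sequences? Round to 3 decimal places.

Pairwise Hamming distances:
  Seq1 vs Seq2: 3
  Seq1 vs Seq3: 5
  Seq1 vs Seq4: 2
  Seq2 vs Seq3: 8
  Seq2 vs Seq4: 5
  Seq3 vs Seq4: 5
The smallest is 2 mismatches, between Seq1 and Seq4; p = 2/19 = 0.105.

0.105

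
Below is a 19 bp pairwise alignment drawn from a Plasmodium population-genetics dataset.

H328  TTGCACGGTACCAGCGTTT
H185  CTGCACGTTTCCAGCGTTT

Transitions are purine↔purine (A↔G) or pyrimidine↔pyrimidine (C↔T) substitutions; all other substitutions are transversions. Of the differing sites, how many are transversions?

Mismatches occur at site 1 (T↔C, transition), site 8 (G↔T, transversion), site 10 (A↔T, transversion).
Of the 3 differences, 1 transition and 2 transversions, so the answer is 2.

2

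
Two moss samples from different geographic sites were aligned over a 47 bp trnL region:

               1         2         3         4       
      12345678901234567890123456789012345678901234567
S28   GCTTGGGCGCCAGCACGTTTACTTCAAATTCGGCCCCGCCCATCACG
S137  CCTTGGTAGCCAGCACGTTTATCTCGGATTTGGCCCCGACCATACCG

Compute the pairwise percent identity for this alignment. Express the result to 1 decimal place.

Mismatches occur at site 1 (G→C), site 7 (G→T), site 8 (C→A), site 22 (C→T), site 23 (T→C), site 26 (A→G), site 27 (A→G), site 31 (C→T), site 39 (C→A), site 44 (C→A), site 45 (A→C).
36 of the 47 sites match, so the percent identity is 36/47 × 100 = 76.6%.

76.6%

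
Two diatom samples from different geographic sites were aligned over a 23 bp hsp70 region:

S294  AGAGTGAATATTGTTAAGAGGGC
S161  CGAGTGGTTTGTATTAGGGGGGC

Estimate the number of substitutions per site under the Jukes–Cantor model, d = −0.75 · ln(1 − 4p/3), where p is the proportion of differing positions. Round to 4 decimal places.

0.4674

The sequences differ at positions 1 (A/C), 7 (A/G), 8 (A/T), 10 (A/T), 11 (T/G), 13 (G/A), 17 (A/G), 19 (A/G).
p = 8/23 = 0.347826.
d = −0.75 · ln(1 − (4/3)·0.347826) = −0.75 · ln(0.536232) = −0.75 · (-0.623188) = 0.4674.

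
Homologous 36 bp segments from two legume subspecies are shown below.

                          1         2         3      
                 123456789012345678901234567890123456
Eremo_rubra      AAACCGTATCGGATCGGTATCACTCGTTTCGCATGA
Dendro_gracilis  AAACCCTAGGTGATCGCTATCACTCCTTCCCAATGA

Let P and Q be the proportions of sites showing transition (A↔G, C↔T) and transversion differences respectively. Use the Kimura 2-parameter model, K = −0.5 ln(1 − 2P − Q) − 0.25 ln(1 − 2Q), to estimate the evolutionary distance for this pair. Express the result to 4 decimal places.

Differing sites — 6:G/C (Tv); 9:T/G (Tv); 10:C/G (Tv); 11:G/T (Tv); 17:G/C (Tv); 26:G/C (Tv); 29:T/C (Ti); 31:G/C (Tv); 32:C/A (Tv).
Of the 9 differences, 1 transition and 8 transversions over 36 sites: P = 1/36 = 0.027778, Q = 8/36 = 0.222222.
d = −0.5·ln(0.722222) − 0.25·ln(0.555556) = −0.5·(-0.325423) − 0.25·(-0.587786) = 0.3097.

0.3097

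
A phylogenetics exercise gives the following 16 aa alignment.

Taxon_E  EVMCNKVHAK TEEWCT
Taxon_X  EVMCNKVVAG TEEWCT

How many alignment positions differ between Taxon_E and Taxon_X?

Differing sites — 8:H/V; 10:K/G.
That gives 2 mismatches out of 16 aligned sites, so the Hamming distance is 2.

2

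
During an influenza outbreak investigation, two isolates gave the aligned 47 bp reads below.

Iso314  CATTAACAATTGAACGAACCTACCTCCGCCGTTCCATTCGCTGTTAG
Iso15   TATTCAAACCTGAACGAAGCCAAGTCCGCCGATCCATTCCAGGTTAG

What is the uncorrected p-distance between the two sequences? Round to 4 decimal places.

0.2766

Differing sites — 1:C/T; 5:A/C; 7:C/A; 9:A/C; 10:T/C; 19:C/G; 21:T/C; 23:C/A; 24:C/G; 32:T/A; 40:G/C; 41:C/A; 42:T/G.
There are 13 differences over 47 sites, so p = 13/47 = 0.2766.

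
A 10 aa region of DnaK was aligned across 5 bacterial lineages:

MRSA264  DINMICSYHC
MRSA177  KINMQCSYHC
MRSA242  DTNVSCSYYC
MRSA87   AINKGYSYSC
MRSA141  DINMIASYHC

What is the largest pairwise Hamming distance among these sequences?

Pairwise Hamming distances:
  MRSA264 vs MRSA177: 2
  MRSA264 vs MRSA242: 4
  MRSA264 vs MRSA87: 5
  MRSA264 vs MRSA141: 1
  MRSA177 vs MRSA242: 5
  MRSA177 vs MRSA87: 5
  MRSA177 vs MRSA141: 3
  MRSA242 vs MRSA87: 6
  MRSA242 vs MRSA141: 5
  MRSA87 vs MRSA141: 5
The largest is 6, between MRSA242 and MRSA87.

6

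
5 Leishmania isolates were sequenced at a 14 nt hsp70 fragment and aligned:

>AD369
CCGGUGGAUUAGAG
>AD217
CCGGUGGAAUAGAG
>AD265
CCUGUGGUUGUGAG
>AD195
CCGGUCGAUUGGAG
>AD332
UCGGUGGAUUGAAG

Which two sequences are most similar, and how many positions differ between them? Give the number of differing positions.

Pairwise Hamming distances:
  AD369 vs AD217: 1
  AD369 vs AD265: 4
  AD369 vs AD195: 2
  AD369 vs AD332: 3
  AD217 vs AD265: 5
  AD217 vs AD195: 3
  AD217 vs AD332: 4
  AD265 vs AD195: 5
  AD265 vs AD332: 6
  AD195 vs AD332: 3
The smallest is 1, between AD369 and AD217.

1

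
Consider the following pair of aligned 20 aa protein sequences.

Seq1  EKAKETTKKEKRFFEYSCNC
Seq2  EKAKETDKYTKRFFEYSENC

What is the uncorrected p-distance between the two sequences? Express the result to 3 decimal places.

Mismatches occur at site 7 (T→D), site 9 (K→Y), site 10 (E→T), site 18 (C→E).
There are 4 differences over 20 sites, so p = 4/20 = 0.200.

0.200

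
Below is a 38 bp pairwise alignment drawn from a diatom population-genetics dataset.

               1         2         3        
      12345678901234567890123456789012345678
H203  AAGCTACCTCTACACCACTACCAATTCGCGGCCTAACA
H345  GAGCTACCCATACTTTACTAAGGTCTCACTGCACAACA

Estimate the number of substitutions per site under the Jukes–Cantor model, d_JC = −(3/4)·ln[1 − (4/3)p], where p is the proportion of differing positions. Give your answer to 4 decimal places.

0.5604

Mismatches occur at site 1 (A↔G), site 9 (T↔C), site 10 (C↔A), site 14 (A↔T), site 15 (C↔T), site 16 (C↔T), site 21 (C↔A), site 22 (C↔G), site 23 (A↔G), site 24 (A↔T), site 25 (T↔C), site 28 (G↔A), site 30 (G↔T), site 33 (C↔A), site 34 (T↔C).
p = 15/38 = 0.394737.
d = −0.75 · ln(1 − (4/3)·0.394737) = −0.75 · ln(0.473684) = −0.75 · (-0.747215) = 0.5604.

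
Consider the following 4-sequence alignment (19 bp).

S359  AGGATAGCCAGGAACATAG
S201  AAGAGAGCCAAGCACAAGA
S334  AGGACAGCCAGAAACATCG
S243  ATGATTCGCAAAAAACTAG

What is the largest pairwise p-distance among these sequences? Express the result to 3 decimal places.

0.632

Pairwise Hamming distances:
  S359 vs S201: 7
  S359 vs S334: 3
  S359 vs S243: 8
  S201 vs S334: 8
  S201 vs S243: 12
  S334 vs S243: 9
The largest is 12 mismatches, between S201 and S243; p = 12/19 = 0.632.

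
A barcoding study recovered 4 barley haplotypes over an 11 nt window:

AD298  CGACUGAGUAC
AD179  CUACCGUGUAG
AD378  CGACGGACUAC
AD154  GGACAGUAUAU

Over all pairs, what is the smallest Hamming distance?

2

Pairwise Hamming distances:
  AD298 vs AD179: 4
  AD298 vs AD378: 2
  AD298 vs AD154: 5
  AD179 vs AD378: 5
  AD179 vs AD154: 5
  AD378 vs AD154: 5
The smallest is 2, between AD298 and AD378.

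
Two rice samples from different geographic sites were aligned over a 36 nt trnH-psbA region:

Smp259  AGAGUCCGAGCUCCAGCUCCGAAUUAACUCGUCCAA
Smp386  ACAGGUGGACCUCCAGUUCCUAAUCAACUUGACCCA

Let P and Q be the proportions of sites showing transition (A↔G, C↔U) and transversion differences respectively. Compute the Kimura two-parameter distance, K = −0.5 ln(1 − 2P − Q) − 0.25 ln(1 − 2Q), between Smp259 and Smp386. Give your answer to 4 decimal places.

0.3926

Differing sites — 2:G/C (Tv); 5:U/G (Tv); 6:C/U (Ti); 7:C/G (Tv); 10:G/C (Tv); 17:C/U (Ti); 21:G/U (Tv); 25:U/C (Ti); 30:C/U (Ti); 32:U/A (Tv); 35:A/C (Tv).
Of the 11 differences, 4 transitions and 7 transversions over 36 sites: P = 4/36 = 0.111111, Q = 7/36 = 0.194444.
d = −0.5·ln(0.583334) − 0.25·ln(0.611112) = −0.5·(-0.538995) − 0.25·(-0.492475) = 0.3926.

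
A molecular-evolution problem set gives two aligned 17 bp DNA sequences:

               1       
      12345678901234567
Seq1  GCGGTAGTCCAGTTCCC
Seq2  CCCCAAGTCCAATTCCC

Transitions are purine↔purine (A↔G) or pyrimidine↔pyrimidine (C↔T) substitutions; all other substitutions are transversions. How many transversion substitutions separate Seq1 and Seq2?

4

Mismatches occur at site 1 (G↔C, transversion), site 3 (G↔C, transversion), site 4 (G↔C, transversion), site 5 (T↔A, transversion), site 12 (G↔A, transition).
Of the 5 differences, 1 transition and 4 transversions, so the answer is 4.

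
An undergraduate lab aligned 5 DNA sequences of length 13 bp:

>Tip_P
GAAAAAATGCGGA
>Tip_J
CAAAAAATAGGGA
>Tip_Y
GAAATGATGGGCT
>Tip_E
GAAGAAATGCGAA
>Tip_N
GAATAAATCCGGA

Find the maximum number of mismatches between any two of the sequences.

Pairwise Hamming distances:
  Tip_P vs Tip_J: 3
  Tip_P vs Tip_Y: 5
  Tip_P vs Tip_E: 2
  Tip_P vs Tip_N: 2
  Tip_J vs Tip_Y: 6
  Tip_J vs Tip_E: 5
  Tip_J vs Tip_N: 4
  Tip_Y vs Tip_E: 6
  Tip_Y vs Tip_N: 7
  Tip_E vs Tip_N: 3
The largest is 7, between Tip_Y and Tip_N.

7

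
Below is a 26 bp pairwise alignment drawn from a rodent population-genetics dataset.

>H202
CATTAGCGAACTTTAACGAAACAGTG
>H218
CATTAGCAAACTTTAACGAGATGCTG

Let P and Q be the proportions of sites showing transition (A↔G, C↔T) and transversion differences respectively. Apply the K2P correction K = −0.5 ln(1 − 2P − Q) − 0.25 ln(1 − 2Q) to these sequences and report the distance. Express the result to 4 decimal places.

0.2325

The sequences differ at positions 8 (G/A, transition), 20 (A/G, transition), 22 (C/T, transition), 23 (A/G, transition), 24 (G/C, transversion).
Of the 5 differences, 4 transitions and 1 transversion over 26 sites: P = 4/26 = 0.153846, Q = 1/26 = 0.038462.
d = −0.5·ln(0.653846) − 0.25·ln(0.923076) = −0.5·(-0.424883) − 0.25·(-0.080044) = 0.2325.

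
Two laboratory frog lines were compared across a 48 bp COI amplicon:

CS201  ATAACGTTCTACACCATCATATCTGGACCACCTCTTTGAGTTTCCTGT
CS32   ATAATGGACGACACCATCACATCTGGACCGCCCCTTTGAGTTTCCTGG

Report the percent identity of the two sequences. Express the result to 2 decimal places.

The sequences differ at positions 5 (C/T), 7 (T/G), 8 (T/A), 10 (T/G), 20 (T/C), 30 (A/G), 33 (T/C), 48 (T/G).
40 of the 48 sites match, so the percent identity is 40/48 × 100 = 83.33%.

83.33%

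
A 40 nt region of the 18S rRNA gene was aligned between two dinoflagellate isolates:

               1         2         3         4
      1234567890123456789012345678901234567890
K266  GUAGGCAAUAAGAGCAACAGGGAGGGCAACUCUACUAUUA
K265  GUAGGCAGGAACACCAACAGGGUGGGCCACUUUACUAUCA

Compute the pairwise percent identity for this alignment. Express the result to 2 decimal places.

The sequences differ at positions 8 (A/G), 9 (U/G), 12 (G/C), 14 (G/C), 23 (A/U), 28 (A/C), 32 (C/U), 39 (U/C).
32 of the 40 sites match, so the percent identity is 32/40 × 100 = 80.00%.

80.00%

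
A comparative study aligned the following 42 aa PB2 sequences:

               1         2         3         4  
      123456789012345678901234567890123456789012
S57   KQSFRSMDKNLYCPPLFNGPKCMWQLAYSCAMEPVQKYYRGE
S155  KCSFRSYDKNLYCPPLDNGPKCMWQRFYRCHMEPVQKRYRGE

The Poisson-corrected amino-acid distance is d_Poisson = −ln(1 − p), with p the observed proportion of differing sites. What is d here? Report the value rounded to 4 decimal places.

Differing sites — 2:Q/C; 7:M/Y; 17:F/D; 26:L/R; 27:A/F; 29:S/R; 31:A/H; 38:Y/R.
p = 8/42 = 0.190476.
d = −ln(1 − 0.190476) = −ln(0.809524) = 0.2113.

0.2113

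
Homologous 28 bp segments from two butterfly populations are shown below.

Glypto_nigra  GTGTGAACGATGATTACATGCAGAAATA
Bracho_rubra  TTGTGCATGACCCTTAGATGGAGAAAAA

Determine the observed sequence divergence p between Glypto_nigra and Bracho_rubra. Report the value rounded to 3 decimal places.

The sequences differ at positions 1 (G/T), 6 (A/C), 8 (C/T), 11 (T/C), 12 (G/C), 13 (A/C), 17 (C/G), 21 (C/G), 27 (T/A).
There are 9 differences over 28 sites, so p = 9/28 = 0.321.

0.321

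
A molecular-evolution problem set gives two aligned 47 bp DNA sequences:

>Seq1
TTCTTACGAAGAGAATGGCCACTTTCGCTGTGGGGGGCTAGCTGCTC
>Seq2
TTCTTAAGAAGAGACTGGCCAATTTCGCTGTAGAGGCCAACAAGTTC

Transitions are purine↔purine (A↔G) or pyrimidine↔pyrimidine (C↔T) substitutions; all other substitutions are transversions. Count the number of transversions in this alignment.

The sequences differ at positions 7 (C/A, transversion), 15 (A/C, transversion), 22 (C/A, transversion), 32 (G/A, transition), 34 (G/A, transition), 37 (G/C, transversion), 39 (T/A, transversion), 41 (G/C, transversion), 42 (C/A, transversion), 43 (T/A, transversion), 45 (C/T, transition).
Of the 11 differences, 3 transitions and 8 transversions, so the answer is 8.

8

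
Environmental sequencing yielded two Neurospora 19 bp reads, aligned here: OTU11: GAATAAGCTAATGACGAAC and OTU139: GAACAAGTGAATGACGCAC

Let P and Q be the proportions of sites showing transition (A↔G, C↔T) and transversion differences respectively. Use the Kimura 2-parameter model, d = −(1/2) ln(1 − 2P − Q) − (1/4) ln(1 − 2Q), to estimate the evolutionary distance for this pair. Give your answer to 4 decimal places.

The sequences differ at positions 4 (T/C, transition), 8 (C/T, transition), 9 (T/G, transversion), 17 (A/C, transversion).
Of the 4 differences, 2 transitions and 2 transversions over 19 sites: P = 2/19 = 0.105263, Q = 2/19 = 0.105263.
d = −0.5·ln(0.684211) − 0.25·ln(0.789474) = −0.5·(-0.379489) − 0.25·(-0.236388) = 0.2488.

0.2488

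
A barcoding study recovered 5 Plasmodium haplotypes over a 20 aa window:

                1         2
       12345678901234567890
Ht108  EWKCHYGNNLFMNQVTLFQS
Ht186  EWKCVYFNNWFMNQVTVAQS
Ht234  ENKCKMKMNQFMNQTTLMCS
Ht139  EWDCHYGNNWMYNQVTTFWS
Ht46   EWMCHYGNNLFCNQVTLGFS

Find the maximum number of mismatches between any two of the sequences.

13

Pairwise Hamming distances:
  Ht108 vs Ht186: 5
  Ht108 vs Ht234: 9
  Ht108 vs Ht139: 6
  Ht108 vs Ht46: 4
  Ht186 vs Ht234: 10
  Ht186 vs Ht139: 8
  Ht186 vs Ht46: 8
  Ht234 vs Ht139: 13
  Ht234 vs Ht46: 11
  Ht139 vs Ht46: 7
The largest is 13, between Ht234 and Ht139.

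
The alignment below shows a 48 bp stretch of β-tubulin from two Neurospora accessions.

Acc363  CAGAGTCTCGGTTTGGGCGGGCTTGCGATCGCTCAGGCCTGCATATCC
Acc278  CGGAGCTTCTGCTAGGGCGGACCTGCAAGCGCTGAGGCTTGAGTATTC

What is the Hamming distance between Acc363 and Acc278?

15

The sequences differ at positions 2 (A/G), 6 (T/C), 7 (C/T), 10 (G/T), 12 (T/C), 14 (T/A), 21 (G/A), 23 (T/C), 27 (G/A), 29 (T/G), 34 (C/G), 39 (C/T), 42 (C/A), 43 (A/G), 47 (C/T).
That gives 15 mismatches out of 48 aligned sites, so the Hamming distance is 15.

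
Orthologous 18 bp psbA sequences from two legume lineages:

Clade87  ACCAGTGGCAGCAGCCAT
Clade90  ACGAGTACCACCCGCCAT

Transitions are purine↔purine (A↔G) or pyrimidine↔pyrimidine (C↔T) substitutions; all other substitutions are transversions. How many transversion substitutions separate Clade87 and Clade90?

Differing sites — 3:C/G (Tv); 7:G/A (Ti); 8:G/C (Tv); 11:G/C (Tv); 13:A/C (Tv).
Of the 5 differences, 1 transition and 4 transversions, so the answer is 4.

4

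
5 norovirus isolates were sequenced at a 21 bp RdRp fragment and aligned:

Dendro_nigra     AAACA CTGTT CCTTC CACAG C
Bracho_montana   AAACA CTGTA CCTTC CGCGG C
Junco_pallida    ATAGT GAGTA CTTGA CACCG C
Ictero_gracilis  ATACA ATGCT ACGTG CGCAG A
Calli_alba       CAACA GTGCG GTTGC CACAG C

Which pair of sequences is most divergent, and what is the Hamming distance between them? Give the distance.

14

Pairwise Hamming distances:
  Dendro_nigra vs Bracho_montana: 3
  Dendro_nigra vs Junco_pallida: 10
  Dendro_nigra vs Ictero_gracilis: 8
  Dendro_nigra vs Calli_alba: 7
  Bracho_montana vs Junco_pallida: 10
  Bracho_montana vs Ictero_gracilis: 9
  Bracho_montana vs Calli_alba: 9
  Junco_pallida vs Ictero_gracilis: 14
  Junco_pallida vs Calli_alba: 10
  Ictero_gracilis vs Calli_alba: 11
The largest is 14, between Junco_pallida and Ictero_gracilis.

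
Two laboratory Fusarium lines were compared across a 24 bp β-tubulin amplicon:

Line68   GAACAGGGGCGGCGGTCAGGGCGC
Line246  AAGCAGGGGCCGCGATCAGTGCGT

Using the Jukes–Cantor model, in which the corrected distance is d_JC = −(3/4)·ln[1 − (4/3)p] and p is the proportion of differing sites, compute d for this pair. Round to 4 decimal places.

0.3041

Differing sites — 1:G/A; 3:A/G; 11:G/C; 15:G/A; 20:G/T; 24:C/T.
p = 6/24 = 0.250000.
d = −0.75 · ln(1 − (4/3)·0.250000) = −0.75 · ln(0.666667) = −0.75 · (-0.405465) = 0.3041.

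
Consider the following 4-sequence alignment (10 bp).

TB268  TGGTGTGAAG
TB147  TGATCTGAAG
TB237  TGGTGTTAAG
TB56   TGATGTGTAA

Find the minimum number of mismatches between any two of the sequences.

Pairwise Hamming distances:
  TB268 vs TB147: 2
  TB268 vs TB237: 1
  TB268 vs TB56: 3
  TB147 vs TB237: 3
  TB147 vs TB56: 3
  TB237 vs TB56: 4
The smallest is 1, between TB268 and TB237.

1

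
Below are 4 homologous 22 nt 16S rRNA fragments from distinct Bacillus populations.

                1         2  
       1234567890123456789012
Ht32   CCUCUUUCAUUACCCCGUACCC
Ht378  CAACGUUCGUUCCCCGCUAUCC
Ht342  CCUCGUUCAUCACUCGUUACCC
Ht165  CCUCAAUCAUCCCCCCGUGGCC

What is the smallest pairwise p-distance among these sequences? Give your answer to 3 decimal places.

0.227

Pairwise Hamming distances:
  Ht32 vs Ht378: 8
  Ht32 vs Ht342: 5
  Ht32 vs Ht165: 6
  Ht378 vs Ht342: 8
  Ht378 vs Ht165: 10
  Ht342 vs Ht165: 8
The smallest is 5 mismatches, between Ht32 and Ht342; p = 5/22 = 0.227.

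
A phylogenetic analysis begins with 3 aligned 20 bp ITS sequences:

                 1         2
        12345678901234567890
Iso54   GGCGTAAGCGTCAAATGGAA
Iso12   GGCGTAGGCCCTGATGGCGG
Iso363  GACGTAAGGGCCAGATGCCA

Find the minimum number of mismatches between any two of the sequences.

Pairwise Hamming distances:
  Iso54 vs Iso12: 10
  Iso54 vs Iso363: 6
  Iso12 vs Iso363: 11
The smallest is 6, between Iso54 and Iso363.

6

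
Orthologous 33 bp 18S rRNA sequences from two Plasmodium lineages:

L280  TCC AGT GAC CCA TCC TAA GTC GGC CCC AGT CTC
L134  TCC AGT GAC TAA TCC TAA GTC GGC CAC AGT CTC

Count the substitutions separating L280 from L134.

Mismatches occur at site 10 (C↔T), site 11 (C↔A), site 26 (C↔A).
That gives 3 mismatches out of 33 aligned sites, so the Hamming distance is 3.

3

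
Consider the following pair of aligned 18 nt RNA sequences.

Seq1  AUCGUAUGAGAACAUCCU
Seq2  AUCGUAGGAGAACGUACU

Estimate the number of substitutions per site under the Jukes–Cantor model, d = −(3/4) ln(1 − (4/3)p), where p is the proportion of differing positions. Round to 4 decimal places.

0.1885

Differing sites — 7:U/G; 14:A/G; 16:C/A.
p = 3/18 = 0.166667.
d = −0.75 · ln(1 − (4/3)·0.166667) = −0.75 · ln(0.777777) = −0.75 · (-0.251315) = 0.1885.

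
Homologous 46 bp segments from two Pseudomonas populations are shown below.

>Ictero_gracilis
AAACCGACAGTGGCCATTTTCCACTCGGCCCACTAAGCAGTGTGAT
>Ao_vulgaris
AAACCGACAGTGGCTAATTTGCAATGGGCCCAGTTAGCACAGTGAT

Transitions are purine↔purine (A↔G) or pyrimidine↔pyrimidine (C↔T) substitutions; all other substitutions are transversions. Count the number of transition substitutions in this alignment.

1

The sequences differ at positions 15 (C/T, transition), 17 (T/A, transversion), 21 (C/G, transversion), 24 (C/A, transversion), 26 (C/G, transversion), 33 (C/G, transversion), 35 (A/T, transversion), 40 (G/C, transversion), 41 (T/A, transversion).
Of the 9 differences, 1 transition and 8 transversions, so the answer is 1.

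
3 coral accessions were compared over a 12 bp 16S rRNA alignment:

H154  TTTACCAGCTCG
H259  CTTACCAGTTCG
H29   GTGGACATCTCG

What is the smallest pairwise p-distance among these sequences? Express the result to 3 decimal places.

0.167

Pairwise Hamming distances:
  H154 vs H259: 2
  H154 vs H29: 5
  H259 vs H29: 6
The smallest is 2 mismatches, between H154 and H259; p = 2/12 = 0.167.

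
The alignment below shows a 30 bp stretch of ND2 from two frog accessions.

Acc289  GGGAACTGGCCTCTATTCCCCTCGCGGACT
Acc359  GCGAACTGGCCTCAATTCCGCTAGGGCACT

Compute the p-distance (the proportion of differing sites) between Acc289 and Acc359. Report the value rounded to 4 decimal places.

0.2000

The sequences differ at positions 2 (G/C), 14 (T/A), 20 (C/G), 23 (C/A), 25 (C/G), 27 (G/C).
There are 6 differences over 30 sites, so p = 6/30 = 0.2000.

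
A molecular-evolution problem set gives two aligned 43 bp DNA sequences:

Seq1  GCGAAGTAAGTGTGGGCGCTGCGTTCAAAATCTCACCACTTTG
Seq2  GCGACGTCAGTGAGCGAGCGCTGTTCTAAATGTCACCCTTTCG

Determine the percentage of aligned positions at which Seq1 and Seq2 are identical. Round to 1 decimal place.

The sequences differ at positions 5 (A/C), 8 (A/C), 13 (T/A), 15 (G/C), 17 (C/A), 20 (T/G), 21 (G/C), 22 (C/T), 27 (A/T), 32 (C/G), 38 (A/C), 39 (C/T), 42 (T/C).
30 of the 43 sites match, so the percent identity is 30/43 × 100 = 69.8%.

69.8%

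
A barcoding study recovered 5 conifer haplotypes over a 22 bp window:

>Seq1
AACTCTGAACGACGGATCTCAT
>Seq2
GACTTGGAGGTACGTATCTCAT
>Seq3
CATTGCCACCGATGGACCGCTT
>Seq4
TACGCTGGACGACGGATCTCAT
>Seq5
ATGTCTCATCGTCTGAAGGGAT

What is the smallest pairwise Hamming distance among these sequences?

3

Pairwise Hamming distances:
  Seq1 vs Seq2: 7
  Seq1 vs Seq3: 10
  Seq1 vs Seq4: 3
  Seq1 vs Seq5: 10
  Seq2 vs Seq3: 13
  Seq2 vs Seq4: 9
  Seq2 vs Seq5: 16
  Seq3 vs Seq4: 12
  Seq3 vs Seq5: 13
  Seq4 vs Seq5: 13
The smallest is 3, between Seq1 and Seq4.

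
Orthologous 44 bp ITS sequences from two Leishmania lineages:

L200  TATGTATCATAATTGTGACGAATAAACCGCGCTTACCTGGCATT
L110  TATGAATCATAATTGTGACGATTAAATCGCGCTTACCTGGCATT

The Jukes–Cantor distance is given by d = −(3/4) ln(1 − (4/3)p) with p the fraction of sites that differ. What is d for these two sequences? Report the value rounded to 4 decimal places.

0.0715

Differing sites — 5:T/A; 22:A/T; 27:C/T.
p = 3/44 = 0.068182.
d = −0.75 · ln(1 − (4/3)·0.068182) = −0.75 · ln(0.909091) = −0.75 · (-0.095310) = 0.0715.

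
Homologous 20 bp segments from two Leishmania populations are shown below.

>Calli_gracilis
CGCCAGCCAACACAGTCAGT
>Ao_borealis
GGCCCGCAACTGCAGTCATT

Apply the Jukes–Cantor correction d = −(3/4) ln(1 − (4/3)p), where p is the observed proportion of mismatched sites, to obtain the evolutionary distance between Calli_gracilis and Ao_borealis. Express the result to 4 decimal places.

0.4715

The sequences differ at positions 1 (C/G), 5 (A/C), 8 (C/A), 10 (A/C), 11 (C/T), 12 (A/G), 19 (G/T).
p = 7/20 = 0.350000.
d = −0.75 · ln(1 − (4/3)·0.350000) = −0.75 · ln(0.533333) = −0.75 · (-0.628609) = 0.4715.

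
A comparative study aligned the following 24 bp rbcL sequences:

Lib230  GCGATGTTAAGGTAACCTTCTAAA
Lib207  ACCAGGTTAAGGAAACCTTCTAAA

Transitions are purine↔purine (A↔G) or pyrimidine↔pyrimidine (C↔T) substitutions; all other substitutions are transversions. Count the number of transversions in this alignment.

Differing sites — 1:G/A (Ti); 3:G/C (Tv); 5:T/G (Tv); 13:T/A (Tv).
Of the 4 differences, 1 transition and 3 transversions, so the answer is 3.

3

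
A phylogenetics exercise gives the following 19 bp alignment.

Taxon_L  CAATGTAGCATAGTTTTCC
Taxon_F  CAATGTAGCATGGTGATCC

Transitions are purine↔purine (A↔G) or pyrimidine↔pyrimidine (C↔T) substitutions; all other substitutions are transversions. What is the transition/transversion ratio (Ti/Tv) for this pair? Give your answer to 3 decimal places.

0.500

The sequences differ at positions 12 (A/G, transition), 15 (T/G, transversion), 16 (T/A, transversion).
Of the 3 differences, 1 transition and 2 transversions, so Ti/Tv = 1/2 = 0.500.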